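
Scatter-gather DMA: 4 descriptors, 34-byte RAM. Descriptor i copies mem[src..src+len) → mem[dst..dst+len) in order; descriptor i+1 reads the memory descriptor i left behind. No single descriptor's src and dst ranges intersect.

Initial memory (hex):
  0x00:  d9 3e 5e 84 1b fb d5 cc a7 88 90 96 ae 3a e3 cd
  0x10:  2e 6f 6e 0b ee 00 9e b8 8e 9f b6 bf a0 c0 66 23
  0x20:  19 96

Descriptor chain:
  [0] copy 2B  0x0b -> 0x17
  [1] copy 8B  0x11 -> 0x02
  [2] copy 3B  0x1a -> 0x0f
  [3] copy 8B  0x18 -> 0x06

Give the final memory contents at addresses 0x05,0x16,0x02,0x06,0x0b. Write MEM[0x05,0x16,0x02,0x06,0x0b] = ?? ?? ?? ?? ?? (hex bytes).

[0] 0x0b->0x17 len=2 : 96 ae
[1] 0x11->0x02 len=8 : 6f 6e 0b ee 00 9e 96 ae
[2] 0x1a->0x0f len=3 : b6 bf a0
[3] 0x18->0x06 len=8 : ae 9f b6 bf a0 c0 66 23
query mem[0x05]=0xee, mem[0x16]=0x9e, mem[0x02]=0x6f, mem[0x06]=0xae, mem[0x0b]=0xc0

MEM[0x05,0x16,0x02,0x06,0x0b] = ee 9e 6f ae c0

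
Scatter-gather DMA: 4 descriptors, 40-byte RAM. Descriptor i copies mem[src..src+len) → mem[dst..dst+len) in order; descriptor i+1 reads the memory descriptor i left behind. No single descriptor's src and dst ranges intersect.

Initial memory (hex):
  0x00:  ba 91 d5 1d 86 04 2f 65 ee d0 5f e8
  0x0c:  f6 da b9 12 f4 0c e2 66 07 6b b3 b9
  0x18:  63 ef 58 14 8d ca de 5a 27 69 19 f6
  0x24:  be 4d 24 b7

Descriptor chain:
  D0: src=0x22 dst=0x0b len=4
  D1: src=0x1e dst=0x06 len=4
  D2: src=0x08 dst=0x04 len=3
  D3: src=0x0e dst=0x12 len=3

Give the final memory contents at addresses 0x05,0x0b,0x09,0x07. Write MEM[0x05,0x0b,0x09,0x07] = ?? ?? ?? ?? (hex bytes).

MEM[0x05,0x0b,0x09,0x07] = 69 19 69 5a

  after D0: wrote 4B at 0x0b = 19f6be4d
  after D1: wrote 4B at 0x06 = de5a2769
  after D2: wrote 3B at 0x04 = 27695f
  after D3: wrote 3B at 0x12 = 4d12f4
query mem[0x05]=0x69, mem[0x0b]=0x19, mem[0x09]=0x69, mem[0x07]=0x5a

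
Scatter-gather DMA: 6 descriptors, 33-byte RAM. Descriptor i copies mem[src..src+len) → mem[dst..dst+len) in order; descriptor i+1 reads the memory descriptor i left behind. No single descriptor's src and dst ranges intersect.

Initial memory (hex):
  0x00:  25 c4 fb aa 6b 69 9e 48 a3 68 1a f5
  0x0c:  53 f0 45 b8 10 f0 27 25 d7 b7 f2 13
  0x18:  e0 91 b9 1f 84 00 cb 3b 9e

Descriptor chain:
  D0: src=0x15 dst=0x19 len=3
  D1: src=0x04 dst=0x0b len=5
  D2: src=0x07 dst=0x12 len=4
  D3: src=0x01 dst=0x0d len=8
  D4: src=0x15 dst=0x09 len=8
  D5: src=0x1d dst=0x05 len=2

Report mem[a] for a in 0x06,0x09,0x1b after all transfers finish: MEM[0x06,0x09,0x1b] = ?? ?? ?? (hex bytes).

MEM[0x06,0x09,0x1b] = cb 1a 13

  after D0: wrote 3B at 0x19 = b7f213
  after D1: wrote 5B at 0x0b = 6b699e48a3
  after D2: wrote 4B at 0x12 = 48a3681a
  after D3: wrote 8B at 0x0d = c4fbaa6b699e48a3
  after D4: wrote 8B at 0x09 = 1af213e0b7f21384
  after D5: wrote 2B at 0x05 = 00cb
query mem[0x06]=0xcb, mem[0x09]=0x1a, mem[0x1b]=0x13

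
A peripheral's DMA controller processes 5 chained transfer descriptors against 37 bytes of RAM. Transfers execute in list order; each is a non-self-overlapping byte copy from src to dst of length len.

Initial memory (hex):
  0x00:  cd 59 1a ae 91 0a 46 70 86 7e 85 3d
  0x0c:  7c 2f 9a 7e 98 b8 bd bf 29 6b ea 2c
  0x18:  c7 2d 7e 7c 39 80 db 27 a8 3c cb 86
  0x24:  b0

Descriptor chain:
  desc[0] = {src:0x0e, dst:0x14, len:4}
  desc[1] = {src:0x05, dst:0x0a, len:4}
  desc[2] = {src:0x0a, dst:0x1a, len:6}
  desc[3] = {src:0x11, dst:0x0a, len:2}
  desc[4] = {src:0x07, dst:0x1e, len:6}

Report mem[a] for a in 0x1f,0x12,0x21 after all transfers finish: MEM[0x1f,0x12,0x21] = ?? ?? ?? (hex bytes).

MEM[0x1f,0x12,0x21] = 86 bd b8

  after D0: wrote 4B at 0x14 = 9a7e98b8
  after D1: wrote 4B at 0x0a = 0a467086
  after D2: wrote 6B at 0x1a = 0a4670869a7e
  after D3: wrote 2B at 0x0a = b8bd
  after D4: wrote 6B at 0x1e = 70867eb8bd70
query mem[0x1f]=0x86, mem[0x12]=0xbd, mem[0x21]=0xb8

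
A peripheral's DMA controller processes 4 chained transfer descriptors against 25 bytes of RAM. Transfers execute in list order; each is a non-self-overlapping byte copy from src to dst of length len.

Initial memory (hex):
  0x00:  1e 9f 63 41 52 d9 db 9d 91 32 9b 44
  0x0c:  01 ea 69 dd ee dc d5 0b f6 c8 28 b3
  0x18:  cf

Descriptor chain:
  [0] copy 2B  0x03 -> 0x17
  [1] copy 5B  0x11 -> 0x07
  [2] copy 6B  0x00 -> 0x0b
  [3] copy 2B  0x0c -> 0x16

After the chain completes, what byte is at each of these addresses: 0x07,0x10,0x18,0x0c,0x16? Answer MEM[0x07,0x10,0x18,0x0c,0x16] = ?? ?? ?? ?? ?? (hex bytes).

MEM[0x07,0x10,0x18,0x0c,0x16] = dc d9 52 9f 9f

D0: mem[0x17..0x18] <- [41 52]
D1: mem[0x07..0x0b] <- [dc d5 0b f6 c8]
D2: mem[0x0b..0x10] <- [1e 9f 63 41 52 d9]
D3: mem[0x16..0x17] <- [9f 63]
query mem[0x07]=0xdc, mem[0x10]=0xd9, mem[0x18]=0x52, mem[0x0c]=0x9f, mem[0x16]=0x9f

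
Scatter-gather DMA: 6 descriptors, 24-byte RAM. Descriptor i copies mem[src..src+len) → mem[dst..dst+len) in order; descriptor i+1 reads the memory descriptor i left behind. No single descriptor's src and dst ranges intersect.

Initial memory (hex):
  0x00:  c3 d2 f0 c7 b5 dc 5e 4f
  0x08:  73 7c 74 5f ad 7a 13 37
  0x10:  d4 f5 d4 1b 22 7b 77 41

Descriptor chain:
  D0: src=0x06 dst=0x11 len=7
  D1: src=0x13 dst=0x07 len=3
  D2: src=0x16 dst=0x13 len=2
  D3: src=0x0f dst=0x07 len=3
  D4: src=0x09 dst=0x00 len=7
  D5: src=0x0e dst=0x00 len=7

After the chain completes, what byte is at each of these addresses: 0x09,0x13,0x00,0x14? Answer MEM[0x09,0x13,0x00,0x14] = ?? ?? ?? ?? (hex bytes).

#0 dst[0x11+7] := {0x5e,0x4f,0x73,0x7c,0x74,0x5f,0xad}
#1 dst[0x07+3] := {0x73,0x7c,0x74}
#2 dst[0x13+2] := {0x5f,0xad}
#3 dst[0x07+3] := {0x37,0xd4,0x5e}
#4 dst[0x00+7] := {0x5e,0x74,0x5f,0xad,0x7a,0x13,0x37}
#5 dst[0x00+7] := {0x13,0x37,0xd4,0x5e,0x4f,0x5f,0xad}
query mem[0x09]=0x5e, mem[0x13]=0x5f, mem[0x00]=0x13, mem[0x14]=0xad

MEM[0x09,0x13,0x00,0x14] = 5e 5f 13 ad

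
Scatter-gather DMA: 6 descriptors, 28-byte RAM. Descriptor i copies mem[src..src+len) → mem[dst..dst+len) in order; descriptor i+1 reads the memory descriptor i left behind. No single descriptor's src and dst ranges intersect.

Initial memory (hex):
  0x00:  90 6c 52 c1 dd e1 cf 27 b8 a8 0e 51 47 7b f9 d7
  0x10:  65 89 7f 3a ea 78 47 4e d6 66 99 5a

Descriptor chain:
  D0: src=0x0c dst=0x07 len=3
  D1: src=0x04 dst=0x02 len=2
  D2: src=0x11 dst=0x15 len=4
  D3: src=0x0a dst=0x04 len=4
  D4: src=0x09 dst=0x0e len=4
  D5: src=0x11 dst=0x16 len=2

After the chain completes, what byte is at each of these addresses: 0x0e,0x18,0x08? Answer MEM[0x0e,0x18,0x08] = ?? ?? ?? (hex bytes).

#0 dst[0x07+3] := {0x47,0x7b,0xf9}
#1 dst[0x02+2] := {0xdd,0xe1}
#2 dst[0x15+4] := {0x89,0x7f,0x3a,0xea}
#3 dst[0x04+4] := {0x0e,0x51,0x47,0x7b}
#4 dst[0x0e+4] := {0xf9,0x0e,0x51,0x47}
#5 dst[0x16+2] := {0x47,0x7f}
query mem[0x0e]=0xf9, mem[0x18]=0xea, mem[0x08]=0x7b

MEM[0x0e,0x18,0x08] = f9 ea 7b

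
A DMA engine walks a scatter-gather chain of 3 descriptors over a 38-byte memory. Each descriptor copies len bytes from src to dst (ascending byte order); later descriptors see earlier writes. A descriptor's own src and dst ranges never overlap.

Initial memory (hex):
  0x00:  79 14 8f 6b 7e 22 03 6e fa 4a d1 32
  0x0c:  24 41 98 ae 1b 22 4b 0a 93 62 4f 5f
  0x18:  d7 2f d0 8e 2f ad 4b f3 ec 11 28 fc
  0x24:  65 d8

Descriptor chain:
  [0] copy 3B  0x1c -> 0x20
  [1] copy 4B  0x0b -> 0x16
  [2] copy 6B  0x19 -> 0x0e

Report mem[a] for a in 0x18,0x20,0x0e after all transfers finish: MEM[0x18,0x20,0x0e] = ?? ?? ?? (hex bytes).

  after D0: wrote 3B at 0x20 = 2fad4b
  after D1: wrote 4B at 0x16 = 32244198
  after D2: wrote 6B at 0x0e = 98d08e2fad4b
query mem[0x18]=0x41, mem[0x20]=0x2f, mem[0x0e]=0x98

MEM[0x18,0x20,0x0e] = 41 2f 98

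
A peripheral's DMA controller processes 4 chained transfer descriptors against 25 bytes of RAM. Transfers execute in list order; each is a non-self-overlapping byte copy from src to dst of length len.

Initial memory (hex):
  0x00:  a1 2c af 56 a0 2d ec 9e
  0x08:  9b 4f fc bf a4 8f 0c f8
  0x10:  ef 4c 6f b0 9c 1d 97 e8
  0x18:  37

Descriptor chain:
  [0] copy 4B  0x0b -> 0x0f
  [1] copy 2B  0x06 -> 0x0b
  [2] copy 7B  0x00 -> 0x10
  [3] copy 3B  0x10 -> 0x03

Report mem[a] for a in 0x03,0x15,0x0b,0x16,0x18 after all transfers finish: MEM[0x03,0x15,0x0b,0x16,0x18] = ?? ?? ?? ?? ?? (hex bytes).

MEM[0x03,0x15,0x0b,0x16,0x18] = a1 2d ec ec 37

  after D0: wrote 4B at 0x0f = bfa48f0c
  after D1: wrote 2B at 0x0b = ec9e
  after D2: wrote 7B at 0x10 = a12caf56a02dec
  after D3: wrote 3B at 0x03 = a12caf
query mem[0x03]=0xa1, mem[0x15]=0x2d, mem[0x0b]=0xec, mem[0x16]=0xec, mem[0x18]=0x37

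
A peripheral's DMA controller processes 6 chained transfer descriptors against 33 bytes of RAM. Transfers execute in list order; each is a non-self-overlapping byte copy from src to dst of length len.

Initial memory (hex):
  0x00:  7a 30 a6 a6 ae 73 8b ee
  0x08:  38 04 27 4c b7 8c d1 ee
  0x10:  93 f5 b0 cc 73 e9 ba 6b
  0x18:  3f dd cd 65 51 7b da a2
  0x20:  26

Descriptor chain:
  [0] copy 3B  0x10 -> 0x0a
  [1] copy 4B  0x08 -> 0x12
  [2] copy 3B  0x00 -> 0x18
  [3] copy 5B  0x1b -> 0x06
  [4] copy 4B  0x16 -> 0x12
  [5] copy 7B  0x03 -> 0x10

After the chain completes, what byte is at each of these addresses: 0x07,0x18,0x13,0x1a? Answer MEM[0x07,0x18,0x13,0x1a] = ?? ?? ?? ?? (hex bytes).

MEM[0x07,0x18,0x13,0x1a] = 51 7a 65 a6

#0 dst[0x0a+3] := {0x93,0xf5,0xb0}
#1 dst[0x12+4] := {0x38,0x04,0x93,0xf5}
#2 dst[0x18+3] := {0x7a,0x30,0xa6}
#3 dst[0x06+5] := {0x65,0x51,0x7b,0xda,0xa2}
#4 dst[0x12+4] := {0xba,0x6b,0x7a,0x30}
#5 dst[0x10+7] := {0xa6,0xae,0x73,0x65,0x51,0x7b,0xda}
query mem[0x07]=0x51, mem[0x18]=0x7a, mem[0x13]=0x65, mem[0x1a]=0xa6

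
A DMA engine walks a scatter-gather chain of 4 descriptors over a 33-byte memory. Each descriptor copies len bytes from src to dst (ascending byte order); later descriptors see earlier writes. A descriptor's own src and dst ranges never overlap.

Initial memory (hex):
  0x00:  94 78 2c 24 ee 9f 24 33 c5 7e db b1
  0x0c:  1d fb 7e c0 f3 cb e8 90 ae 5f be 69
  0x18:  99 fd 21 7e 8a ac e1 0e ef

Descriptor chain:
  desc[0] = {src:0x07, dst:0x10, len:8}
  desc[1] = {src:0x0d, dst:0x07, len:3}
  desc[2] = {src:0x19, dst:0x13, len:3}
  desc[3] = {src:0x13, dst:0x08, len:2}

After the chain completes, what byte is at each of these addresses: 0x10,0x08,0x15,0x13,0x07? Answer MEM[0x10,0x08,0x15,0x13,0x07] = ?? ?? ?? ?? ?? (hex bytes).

#0 dst[0x10+8] := {0x33,0xc5,0x7e,0xdb,0xb1,0x1d,0xfb,0x7e}
#1 dst[0x07+3] := {0xfb,0x7e,0xc0}
#2 dst[0x13+3] := {0xfd,0x21,0x7e}
#3 dst[0x08+2] := {0xfd,0x21}
query mem[0x10]=0x33, mem[0x08]=0xfd, mem[0x15]=0x7e, mem[0x13]=0xfd, mem[0x07]=0xfb

MEM[0x10,0x08,0x15,0x13,0x07] = 33 fd 7e fd fb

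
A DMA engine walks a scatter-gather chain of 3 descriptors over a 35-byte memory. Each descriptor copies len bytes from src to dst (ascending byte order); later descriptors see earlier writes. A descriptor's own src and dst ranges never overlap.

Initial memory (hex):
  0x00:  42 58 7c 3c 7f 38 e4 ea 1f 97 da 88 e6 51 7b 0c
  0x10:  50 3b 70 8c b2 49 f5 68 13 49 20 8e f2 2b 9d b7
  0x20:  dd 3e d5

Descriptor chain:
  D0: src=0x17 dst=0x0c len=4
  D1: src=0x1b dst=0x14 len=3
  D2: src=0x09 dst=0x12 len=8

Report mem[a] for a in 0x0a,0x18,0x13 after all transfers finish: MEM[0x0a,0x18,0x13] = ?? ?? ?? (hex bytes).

MEM[0x0a,0x18,0x13] = da 20 da

#0 dst[0x0c+4] := {0x68,0x13,0x49,0x20}
#1 dst[0x14+3] := {0x8e,0xf2,0x2b}
#2 dst[0x12+8] := {0x97,0xda,0x88,0x68,0x13,0x49,0x20,0x50}
query mem[0x0a]=0xda, mem[0x18]=0x20, mem[0x13]=0xda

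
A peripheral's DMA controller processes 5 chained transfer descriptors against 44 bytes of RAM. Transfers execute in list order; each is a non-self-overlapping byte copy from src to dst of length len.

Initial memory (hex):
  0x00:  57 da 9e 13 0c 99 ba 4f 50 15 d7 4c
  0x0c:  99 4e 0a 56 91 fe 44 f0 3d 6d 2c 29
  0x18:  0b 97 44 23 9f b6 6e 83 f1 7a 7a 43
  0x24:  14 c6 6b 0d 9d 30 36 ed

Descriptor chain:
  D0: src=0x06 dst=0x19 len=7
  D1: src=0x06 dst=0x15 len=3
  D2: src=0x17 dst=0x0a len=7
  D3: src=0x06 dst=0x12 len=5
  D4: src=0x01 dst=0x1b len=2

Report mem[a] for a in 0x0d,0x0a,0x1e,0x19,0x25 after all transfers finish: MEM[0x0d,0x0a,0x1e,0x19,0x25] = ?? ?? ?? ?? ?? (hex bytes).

MEM[0x0d,0x0a,0x1e,0x19,0x25] = 4f 50 4c ba c6

D0: mem[0x19..0x1f] <- [ba 4f 50 15 d7 4c 99]
D1: mem[0x15..0x17] <- [ba 4f 50]
D2: mem[0x0a..0x10] <- [50 0b ba 4f 50 15 d7]
D3: mem[0x12..0x16] <- [ba 4f 50 15 50]
D4: mem[0x1b..0x1c] <- [da 9e]
query mem[0x0d]=0x4f, mem[0x0a]=0x50, mem[0x1e]=0x4c, mem[0x19]=0xba, mem[0x25]=0xc6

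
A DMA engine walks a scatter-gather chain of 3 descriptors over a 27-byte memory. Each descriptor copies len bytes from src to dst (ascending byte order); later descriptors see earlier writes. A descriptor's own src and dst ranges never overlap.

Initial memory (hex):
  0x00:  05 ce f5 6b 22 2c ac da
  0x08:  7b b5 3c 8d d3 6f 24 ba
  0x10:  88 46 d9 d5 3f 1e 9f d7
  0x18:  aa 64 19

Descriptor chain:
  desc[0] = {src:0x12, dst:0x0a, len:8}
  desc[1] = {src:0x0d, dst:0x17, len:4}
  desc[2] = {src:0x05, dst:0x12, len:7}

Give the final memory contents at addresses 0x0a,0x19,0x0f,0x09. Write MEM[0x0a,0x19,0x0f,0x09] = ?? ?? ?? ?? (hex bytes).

D0: mem[0x0a..0x11] <- [d9 d5 3f 1e 9f d7 aa 64]
D1: mem[0x17..0x1a] <- [1e 9f d7 aa]
D2: mem[0x12..0x18] <- [2c ac da 7b b5 d9 d5]
query mem[0x0a]=0xd9, mem[0x19]=0xd7, mem[0x0f]=0xd7, mem[0x09]=0xb5

MEM[0x0a,0x19,0x0f,0x09] = d9 d7 d7 b5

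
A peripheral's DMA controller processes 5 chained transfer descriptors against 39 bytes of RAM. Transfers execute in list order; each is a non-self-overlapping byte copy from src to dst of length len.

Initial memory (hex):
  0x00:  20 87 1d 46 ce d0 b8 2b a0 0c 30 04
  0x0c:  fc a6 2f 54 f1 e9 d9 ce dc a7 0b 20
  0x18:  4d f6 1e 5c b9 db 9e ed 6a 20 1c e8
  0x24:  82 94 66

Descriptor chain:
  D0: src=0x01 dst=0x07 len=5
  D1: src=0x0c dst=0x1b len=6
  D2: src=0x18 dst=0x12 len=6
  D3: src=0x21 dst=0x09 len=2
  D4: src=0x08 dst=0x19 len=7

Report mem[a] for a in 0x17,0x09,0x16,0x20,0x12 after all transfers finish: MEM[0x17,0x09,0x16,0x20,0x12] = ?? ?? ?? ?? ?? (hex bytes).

D0: mem[0x07..0x0b] <- [87 1d 46 ce d0]
D1: mem[0x1b..0x20] <- [fc a6 2f 54 f1 e9]
D2: mem[0x12..0x17] <- [4d f6 1e fc a6 2f]
D3: mem[0x09..0x0a] <- [20 1c]
D4: mem[0x19..0x1f] <- [1d 20 1c d0 fc a6 2f]
query mem[0x17]=0x2f, mem[0x09]=0x20, mem[0x16]=0xa6, mem[0x20]=0xe9, mem[0x12]=0x4d

MEM[0x17,0x09,0x16,0x20,0x12] = 2f 20 a6 e9 4d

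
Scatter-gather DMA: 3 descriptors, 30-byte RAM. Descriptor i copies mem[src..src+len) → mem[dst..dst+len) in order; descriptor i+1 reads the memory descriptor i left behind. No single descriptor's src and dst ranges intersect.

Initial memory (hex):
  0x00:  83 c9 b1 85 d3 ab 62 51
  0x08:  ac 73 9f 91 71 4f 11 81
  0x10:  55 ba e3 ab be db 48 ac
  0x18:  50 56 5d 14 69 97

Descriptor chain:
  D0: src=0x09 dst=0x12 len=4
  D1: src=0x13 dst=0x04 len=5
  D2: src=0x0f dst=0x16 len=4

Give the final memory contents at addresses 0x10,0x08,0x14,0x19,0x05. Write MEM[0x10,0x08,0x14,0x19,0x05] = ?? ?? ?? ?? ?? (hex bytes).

MEM[0x10,0x08,0x14,0x19,0x05] = 55 ac 91 73 91

  after D0: wrote 4B at 0x12 = 739f9171
  after D1: wrote 5B at 0x04 = 9f917148ac
  after D2: wrote 4B at 0x16 = 8155ba73
query mem[0x10]=0x55, mem[0x08]=0xac, mem[0x14]=0x91, mem[0x19]=0x73, mem[0x05]=0x91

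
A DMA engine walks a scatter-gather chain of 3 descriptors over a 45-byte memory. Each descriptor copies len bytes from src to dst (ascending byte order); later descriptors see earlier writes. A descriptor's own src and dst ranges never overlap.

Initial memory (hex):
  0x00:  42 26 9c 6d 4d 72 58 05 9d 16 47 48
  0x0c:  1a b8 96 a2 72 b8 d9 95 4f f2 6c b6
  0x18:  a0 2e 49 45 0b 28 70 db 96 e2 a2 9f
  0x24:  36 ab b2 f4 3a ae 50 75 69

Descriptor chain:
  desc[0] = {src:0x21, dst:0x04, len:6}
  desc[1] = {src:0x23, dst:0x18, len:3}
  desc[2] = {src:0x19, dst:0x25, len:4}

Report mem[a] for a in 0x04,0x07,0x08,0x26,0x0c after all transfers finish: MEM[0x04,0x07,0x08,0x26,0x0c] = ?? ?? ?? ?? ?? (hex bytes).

[0] 0x21->0x04 len=6 : e2 a2 9f 36 ab b2
[1] 0x23->0x18 len=3 : 9f 36 ab
[2] 0x19->0x25 len=4 : 36 ab 45 0b
query mem[0x04]=0xe2, mem[0x07]=0x36, mem[0x08]=0xab, mem[0x26]=0xab, mem[0x0c]=0x1a

MEM[0x04,0x07,0x08,0x26,0x0c] = e2 36 ab ab 1a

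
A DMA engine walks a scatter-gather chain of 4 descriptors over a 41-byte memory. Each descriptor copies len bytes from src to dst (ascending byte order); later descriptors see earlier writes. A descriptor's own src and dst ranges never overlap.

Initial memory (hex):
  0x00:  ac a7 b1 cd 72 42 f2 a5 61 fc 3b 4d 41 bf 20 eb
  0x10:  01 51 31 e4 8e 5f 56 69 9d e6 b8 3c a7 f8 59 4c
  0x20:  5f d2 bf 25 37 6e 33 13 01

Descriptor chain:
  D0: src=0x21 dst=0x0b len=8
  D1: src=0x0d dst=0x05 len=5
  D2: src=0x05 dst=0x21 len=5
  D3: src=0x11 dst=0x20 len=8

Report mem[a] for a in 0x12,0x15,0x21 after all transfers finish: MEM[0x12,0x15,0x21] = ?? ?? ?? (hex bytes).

#0 dst[0x0b+8] := {0xd2,0xbf,0x25,0x37,0x6e,0x33,0x13,0x01}
#1 dst[0x05+5] := {0x25,0x37,0x6e,0x33,0x13}
#2 dst[0x21+5] := {0x25,0x37,0x6e,0x33,0x13}
#3 dst[0x20+8] := {0x13,0x01,0xe4,0x8e,0x5f,0x56,0x69,0x9d}
query mem[0x12]=0x01, mem[0x15]=0x5f, mem[0x21]=0x01

MEM[0x12,0x15,0x21] = 01 5f 01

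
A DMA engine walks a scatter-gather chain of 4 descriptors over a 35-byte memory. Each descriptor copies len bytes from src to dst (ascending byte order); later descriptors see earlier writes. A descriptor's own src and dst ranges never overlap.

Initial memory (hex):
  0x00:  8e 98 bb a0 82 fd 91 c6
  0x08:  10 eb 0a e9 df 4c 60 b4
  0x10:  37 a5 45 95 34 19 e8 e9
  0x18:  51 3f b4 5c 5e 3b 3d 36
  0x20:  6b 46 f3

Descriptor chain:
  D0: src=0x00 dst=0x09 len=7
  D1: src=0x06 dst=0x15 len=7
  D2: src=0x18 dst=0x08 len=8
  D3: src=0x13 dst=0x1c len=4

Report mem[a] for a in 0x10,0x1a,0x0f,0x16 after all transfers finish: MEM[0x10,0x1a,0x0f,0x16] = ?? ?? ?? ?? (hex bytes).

MEM[0x10,0x1a,0x0f,0x16] = 37 bb 36 c6

  after D0: wrote 7B at 0x09 = 8e98bba082fd91
  after D1: wrote 7B at 0x15 = 91c6108e98bba0
  after D2: wrote 8B at 0x08 = 8e98bba05e3b3d36
  after D3: wrote 4B at 0x1c = 953491c6
query mem[0x10]=0x37, mem[0x1a]=0xbb, mem[0x0f]=0x36, mem[0x16]=0xc6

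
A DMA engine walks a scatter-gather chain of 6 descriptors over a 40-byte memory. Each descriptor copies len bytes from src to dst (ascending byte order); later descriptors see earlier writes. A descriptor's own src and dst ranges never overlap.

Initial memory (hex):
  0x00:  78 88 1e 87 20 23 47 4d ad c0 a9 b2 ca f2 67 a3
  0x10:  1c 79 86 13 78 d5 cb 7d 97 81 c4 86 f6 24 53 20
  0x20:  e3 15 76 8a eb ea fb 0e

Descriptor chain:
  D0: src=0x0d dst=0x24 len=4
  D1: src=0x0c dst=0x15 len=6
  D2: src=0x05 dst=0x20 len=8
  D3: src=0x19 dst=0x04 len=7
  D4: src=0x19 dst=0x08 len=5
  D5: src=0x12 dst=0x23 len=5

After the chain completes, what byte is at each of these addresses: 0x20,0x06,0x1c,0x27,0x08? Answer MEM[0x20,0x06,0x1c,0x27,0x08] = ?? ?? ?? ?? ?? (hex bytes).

MEM[0x20,0x06,0x1c,0x27,0x08] = 23 86 f6 f2 1c

#0 dst[0x24+4] := {0xf2,0x67,0xa3,0x1c}
#1 dst[0x15+6] := {0xca,0xf2,0x67,0xa3,0x1c,0x79}
#2 dst[0x20+8] := {0x23,0x47,0x4d,0xad,0xc0,0xa9,0xb2,0xca}
#3 dst[0x04+7] := {0x1c,0x79,0x86,0xf6,0x24,0x53,0x20}
#4 dst[0x08+5] := {0x1c,0x79,0x86,0xf6,0x24}
#5 dst[0x23+5] := {0x86,0x13,0x78,0xca,0xf2}
query mem[0x20]=0x23, mem[0x06]=0x86, mem[0x1c]=0xf6, mem[0x27]=0xf2, mem[0x08]=0x1c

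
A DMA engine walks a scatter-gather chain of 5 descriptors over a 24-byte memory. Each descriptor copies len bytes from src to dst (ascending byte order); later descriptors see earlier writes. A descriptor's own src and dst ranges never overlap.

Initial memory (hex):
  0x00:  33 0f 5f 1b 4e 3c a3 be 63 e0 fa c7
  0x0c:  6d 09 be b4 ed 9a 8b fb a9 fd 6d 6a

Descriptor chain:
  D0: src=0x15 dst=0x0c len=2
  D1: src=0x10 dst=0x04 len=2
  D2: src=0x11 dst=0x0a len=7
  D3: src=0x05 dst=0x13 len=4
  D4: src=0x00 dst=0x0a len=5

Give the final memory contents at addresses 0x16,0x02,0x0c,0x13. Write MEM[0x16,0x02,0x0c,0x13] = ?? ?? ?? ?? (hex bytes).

  after D0: wrote 2B at 0x0c = fd6d
  after D1: wrote 2B at 0x04 = ed9a
  after D2: wrote 7B at 0x0a = 9a8bfba9fd6d6a
  after D3: wrote 4B at 0x13 = 9aa3be63
  after D4: wrote 5B at 0x0a = 330f5f1bed
query mem[0x16]=0x63, mem[0x02]=0x5f, mem[0x0c]=0x5f, mem[0x13]=0x9a

MEM[0x16,0x02,0x0c,0x13] = 63 5f 5f 9a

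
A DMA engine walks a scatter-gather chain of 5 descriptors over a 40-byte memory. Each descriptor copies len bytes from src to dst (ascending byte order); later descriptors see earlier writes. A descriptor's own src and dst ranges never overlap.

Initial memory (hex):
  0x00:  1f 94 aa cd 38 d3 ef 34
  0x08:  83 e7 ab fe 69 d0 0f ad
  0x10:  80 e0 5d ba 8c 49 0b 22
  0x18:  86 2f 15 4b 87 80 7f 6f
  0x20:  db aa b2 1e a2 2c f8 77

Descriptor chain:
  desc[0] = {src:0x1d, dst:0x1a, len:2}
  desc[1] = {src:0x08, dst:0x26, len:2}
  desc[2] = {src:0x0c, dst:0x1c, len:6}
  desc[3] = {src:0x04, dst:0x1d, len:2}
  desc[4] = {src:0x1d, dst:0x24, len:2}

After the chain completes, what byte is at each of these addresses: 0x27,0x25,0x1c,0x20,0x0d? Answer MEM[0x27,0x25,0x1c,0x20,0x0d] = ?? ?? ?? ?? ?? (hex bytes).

#0 dst[0x1a+2] := {0x80,0x7f}
#1 dst[0x26+2] := {0x83,0xe7}
#2 dst[0x1c+6] := {0x69,0xd0,0x0f,0xad,0x80,0xe0}
#3 dst[0x1d+2] := {0x38,0xd3}
#4 dst[0x24+2] := {0x38,0xd3}
query mem[0x27]=0xe7, mem[0x25]=0xd3, mem[0x1c]=0x69, mem[0x20]=0x80, mem[0x0d]=0xd0

MEM[0x27,0x25,0x1c,0x20,0x0d] = e7 d3 69 80 d0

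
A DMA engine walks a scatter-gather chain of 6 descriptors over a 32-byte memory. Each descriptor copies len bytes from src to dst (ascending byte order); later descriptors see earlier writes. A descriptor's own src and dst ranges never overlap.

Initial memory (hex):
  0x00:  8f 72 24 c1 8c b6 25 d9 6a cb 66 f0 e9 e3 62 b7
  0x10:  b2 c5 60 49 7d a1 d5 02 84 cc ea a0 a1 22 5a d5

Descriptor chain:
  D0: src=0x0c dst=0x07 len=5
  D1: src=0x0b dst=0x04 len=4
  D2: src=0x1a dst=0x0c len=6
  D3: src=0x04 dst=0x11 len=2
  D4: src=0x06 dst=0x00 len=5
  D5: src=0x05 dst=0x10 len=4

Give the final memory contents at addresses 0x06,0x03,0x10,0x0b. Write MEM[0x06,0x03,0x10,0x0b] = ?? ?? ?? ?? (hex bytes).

MEM[0x06,0x03,0x10,0x0b] = e3 62 e9 b2

[0] 0x0c->0x07 len=5 : e9 e3 62 b7 b2
[1] 0x0b->0x04 len=4 : b2 e9 e3 62
[2] 0x1a->0x0c len=6 : ea a0 a1 22 5a d5
[3] 0x04->0x11 len=2 : b2 e9
[4] 0x06->0x00 len=5 : e3 62 e3 62 b7
[5] 0x05->0x10 len=4 : e9 e3 62 e3
query mem[0x06]=0xe3, mem[0x03]=0x62, mem[0x10]=0xe9, mem[0x0b]=0xb2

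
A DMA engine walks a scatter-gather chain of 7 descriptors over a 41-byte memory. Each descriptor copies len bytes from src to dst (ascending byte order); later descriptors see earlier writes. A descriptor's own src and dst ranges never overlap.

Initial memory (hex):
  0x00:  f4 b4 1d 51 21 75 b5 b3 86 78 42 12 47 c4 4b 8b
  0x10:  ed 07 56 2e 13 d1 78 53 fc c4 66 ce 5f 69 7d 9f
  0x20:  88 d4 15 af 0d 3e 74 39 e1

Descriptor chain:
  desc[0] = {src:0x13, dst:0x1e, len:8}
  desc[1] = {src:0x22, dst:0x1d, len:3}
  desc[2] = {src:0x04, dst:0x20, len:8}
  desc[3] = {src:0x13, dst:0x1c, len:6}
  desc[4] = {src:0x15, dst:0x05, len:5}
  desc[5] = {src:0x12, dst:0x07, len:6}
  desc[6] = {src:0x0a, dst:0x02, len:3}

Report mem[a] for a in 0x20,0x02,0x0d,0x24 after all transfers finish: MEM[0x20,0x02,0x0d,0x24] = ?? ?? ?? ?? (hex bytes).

#0 dst[0x1e+8] := {0x2e,0x13,0xd1,0x78,0x53,0xfc,0xc4,0x66}
#1 dst[0x1d+3] := {0x53,0xfc,0xc4}
#2 dst[0x20+8] := {0x21,0x75,0xb5,0xb3,0x86,0x78,0x42,0x12}
#3 dst[0x1c+6] := {0x2e,0x13,0xd1,0x78,0x53,0xfc}
#4 dst[0x05+5] := {0xd1,0x78,0x53,0xfc,0xc4}
#5 dst[0x07+6] := {0x56,0x2e,0x13,0xd1,0x78,0x53}
#6 dst[0x02+3] := {0xd1,0x78,0x53}
query mem[0x20]=0x53, mem[0x02]=0xd1, mem[0x0d]=0xc4, mem[0x24]=0x86

MEM[0x20,0x02,0x0d,0x24] = 53 d1 c4 86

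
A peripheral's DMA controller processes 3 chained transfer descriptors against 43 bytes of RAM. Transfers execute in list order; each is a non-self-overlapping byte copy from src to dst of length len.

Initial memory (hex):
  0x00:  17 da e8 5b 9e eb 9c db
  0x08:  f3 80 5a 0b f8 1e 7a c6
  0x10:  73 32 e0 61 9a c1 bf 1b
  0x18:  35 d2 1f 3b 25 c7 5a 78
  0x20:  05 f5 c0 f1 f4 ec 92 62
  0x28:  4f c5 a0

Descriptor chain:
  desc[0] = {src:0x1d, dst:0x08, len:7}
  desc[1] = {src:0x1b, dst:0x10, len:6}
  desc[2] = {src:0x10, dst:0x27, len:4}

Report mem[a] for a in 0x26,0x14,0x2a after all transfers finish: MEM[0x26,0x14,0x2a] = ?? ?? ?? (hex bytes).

MEM[0x26,0x14,0x2a] = 92 78 5a

#0 dst[0x08+7] := {0xc7,0x5a,0x78,0x05,0xf5,0xc0,0xf1}
#1 dst[0x10+6] := {0x3b,0x25,0xc7,0x5a,0x78,0x05}
#2 dst[0x27+4] := {0x3b,0x25,0xc7,0x5a}
query mem[0x26]=0x92, mem[0x14]=0x78, mem[0x2a]=0x5a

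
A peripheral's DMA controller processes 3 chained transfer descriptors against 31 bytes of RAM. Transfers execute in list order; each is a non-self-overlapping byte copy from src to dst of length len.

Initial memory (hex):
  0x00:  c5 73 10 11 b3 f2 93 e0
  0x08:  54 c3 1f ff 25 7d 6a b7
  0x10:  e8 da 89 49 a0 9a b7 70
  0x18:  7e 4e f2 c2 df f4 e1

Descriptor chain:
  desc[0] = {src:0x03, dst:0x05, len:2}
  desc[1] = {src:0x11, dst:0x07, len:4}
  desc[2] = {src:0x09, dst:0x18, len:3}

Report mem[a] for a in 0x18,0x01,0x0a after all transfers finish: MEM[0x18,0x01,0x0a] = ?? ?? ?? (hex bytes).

MEM[0x18,0x01,0x0a] = 49 73 a0

#0 dst[0x05+2] := {0x11,0xb3}
#1 dst[0x07+4] := {0xda,0x89,0x49,0xa0}
#2 dst[0x18+3] := {0x49,0xa0,0xff}
query mem[0x18]=0x49, mem[0x01]=0x73, mem[0x0a]=0xa0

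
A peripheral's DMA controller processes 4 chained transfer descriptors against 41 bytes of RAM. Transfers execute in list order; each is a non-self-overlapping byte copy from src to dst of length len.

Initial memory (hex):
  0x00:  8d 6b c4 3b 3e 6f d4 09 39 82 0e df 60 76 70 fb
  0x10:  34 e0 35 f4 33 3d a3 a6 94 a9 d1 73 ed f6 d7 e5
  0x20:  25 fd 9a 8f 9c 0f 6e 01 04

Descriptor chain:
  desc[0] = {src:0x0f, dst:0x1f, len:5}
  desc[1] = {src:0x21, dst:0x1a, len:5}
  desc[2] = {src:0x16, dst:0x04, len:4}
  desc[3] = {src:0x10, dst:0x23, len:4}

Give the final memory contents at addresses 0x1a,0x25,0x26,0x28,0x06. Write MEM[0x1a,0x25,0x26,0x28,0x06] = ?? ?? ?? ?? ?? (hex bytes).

MEM[0x1a,0x25,0x26,0x28,0x06] = e0 35 f4 04 94

[0] 0x0f->0x1f len=5 : fb 34 e0 35 f4
[1] 0x21->0x1a len=5 : e0 35 f4 9c 0f
[2] 0x16->0x04 len=4 : a3 a6 94 a9
[3] 0x10->0x23 len=4 : 34 e0 35 f4
query mem[0x1a]=0xe0, mem[0x25]=0x35, mem[0x26]=0xf4, mem[0x28]=0x04, mem[0x06]=0x94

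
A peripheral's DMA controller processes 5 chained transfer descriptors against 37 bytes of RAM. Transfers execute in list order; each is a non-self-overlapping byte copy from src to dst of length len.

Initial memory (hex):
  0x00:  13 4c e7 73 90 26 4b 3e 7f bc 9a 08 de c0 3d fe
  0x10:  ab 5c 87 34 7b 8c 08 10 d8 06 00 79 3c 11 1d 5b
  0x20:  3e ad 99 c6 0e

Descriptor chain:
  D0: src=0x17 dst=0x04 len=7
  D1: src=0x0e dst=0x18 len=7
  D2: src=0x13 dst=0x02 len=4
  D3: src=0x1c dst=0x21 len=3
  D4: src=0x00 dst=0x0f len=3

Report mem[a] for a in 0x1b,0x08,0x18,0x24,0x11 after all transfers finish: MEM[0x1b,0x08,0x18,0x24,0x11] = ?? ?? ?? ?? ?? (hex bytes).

MEM[0x1b,0x08,0x18,0x24,0x11] = 5c 79 3d 0e 34

  after D0: wrote 7B at 0x04 = 10d80600793c11
  after D1: wrote 7B at 0x18 = 3dfeab5c87347b
  after D2: wrote 4B at 0x02 = 347b8c08
  after D3: wrote 3B at 0x21 = 87347b
  after D4: wrote 3B at 0x0f = 134c34
query mem[0x1b]=0x5c, mem[0x08]=0x79, mem[0x18]=0x3d, mem[0x24]=0x0e, mem[0x11]=0x34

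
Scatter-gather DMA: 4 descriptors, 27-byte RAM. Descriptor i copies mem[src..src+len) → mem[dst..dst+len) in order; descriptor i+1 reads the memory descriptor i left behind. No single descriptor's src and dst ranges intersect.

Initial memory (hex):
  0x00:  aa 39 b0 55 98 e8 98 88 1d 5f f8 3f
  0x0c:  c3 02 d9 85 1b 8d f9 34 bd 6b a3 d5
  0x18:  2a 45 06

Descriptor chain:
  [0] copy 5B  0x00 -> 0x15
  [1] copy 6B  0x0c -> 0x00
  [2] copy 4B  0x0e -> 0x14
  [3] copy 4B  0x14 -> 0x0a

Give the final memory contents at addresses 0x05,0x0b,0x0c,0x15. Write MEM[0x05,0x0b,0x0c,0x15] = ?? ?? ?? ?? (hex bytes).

#0 dst[0x15+5] := {0xaa,0x39,0xb0,0x55,0x98}
#1 dst[0x00+6] := {0xc3,0x02,0xd9,0x85,0x1b,0x8d}
#2 dst[0x14+4] := {0xd9,0x85,0x1b,0x8d}
#3 dst[0x0a+4] := {0xd9,0x85,0x1b,0x8d}
query mem[0x05]=0x8d, mem[0x0b]=0x85, mem[0x0c]=0x1b, mem[0x15]=0x85

MEM[0x05,0x0b,0x0c,0x15] = 8d 85 1b 85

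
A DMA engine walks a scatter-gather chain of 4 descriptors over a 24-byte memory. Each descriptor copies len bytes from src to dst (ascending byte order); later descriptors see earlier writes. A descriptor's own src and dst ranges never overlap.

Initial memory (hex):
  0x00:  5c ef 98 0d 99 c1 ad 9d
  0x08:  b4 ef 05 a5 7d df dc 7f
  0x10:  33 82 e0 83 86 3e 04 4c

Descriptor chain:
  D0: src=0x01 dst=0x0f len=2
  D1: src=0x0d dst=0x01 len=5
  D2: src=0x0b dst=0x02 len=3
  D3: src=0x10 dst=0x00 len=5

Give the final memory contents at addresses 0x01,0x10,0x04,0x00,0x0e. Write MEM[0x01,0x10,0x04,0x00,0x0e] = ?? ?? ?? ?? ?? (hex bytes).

MEM[0x01,0x10,0x04,0x00,0x0e] = 82 98 86 98 dc

D0: mem[0x0f..0x10] <- [ef 98]
D1: mem[0x01..0x05] <- [df dc ef 98 82]
D2: mem[0x02..0x04] <- [a5 7d df]
D3: mem[0x00..0x04] <- [98 82 e0 83 86]
query mem[0x01]=0x82, mem[0x10]=0x98, mem[0x04]=0x86, mem[0x00]=0x98, mem[0x0e]=0xdc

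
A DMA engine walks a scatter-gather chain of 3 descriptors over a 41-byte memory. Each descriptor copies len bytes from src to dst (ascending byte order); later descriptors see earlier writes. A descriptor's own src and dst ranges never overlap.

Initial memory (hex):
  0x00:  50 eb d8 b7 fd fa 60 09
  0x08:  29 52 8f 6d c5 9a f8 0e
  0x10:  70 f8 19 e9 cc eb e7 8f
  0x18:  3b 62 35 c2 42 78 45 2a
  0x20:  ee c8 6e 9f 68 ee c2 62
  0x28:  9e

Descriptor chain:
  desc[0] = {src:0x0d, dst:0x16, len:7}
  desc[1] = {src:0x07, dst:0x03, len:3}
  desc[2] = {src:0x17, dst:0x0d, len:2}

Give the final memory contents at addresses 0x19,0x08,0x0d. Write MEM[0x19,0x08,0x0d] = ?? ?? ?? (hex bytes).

MEM[0x19,0x08,0x0d] = 70 29 f8

[0] 0x0d->0x16 len=7 : 9a f8 0e 70 f8 19 e9
[1] 0x07->0x03 len=3 : 09 29 52
[2] 0x17->0x0d len=2 : f8 0e
query mem[0x19]=0x70, mem[0x08]=0x29, mem[0x0d]=0xf8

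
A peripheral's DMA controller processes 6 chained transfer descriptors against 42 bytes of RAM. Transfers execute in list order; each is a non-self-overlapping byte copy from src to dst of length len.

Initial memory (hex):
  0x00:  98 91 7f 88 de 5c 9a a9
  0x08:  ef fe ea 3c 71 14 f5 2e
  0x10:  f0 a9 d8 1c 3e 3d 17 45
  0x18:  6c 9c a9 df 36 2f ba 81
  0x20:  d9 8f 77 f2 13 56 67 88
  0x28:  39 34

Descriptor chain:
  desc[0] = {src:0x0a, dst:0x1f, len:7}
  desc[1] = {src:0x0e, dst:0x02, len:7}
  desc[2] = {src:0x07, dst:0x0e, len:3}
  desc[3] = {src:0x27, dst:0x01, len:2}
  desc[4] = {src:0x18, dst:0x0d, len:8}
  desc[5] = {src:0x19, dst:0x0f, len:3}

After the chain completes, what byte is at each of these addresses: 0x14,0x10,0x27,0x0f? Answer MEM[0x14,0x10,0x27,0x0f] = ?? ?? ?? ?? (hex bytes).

MEM[0x14,0x10,0x27,0x0f] = ea a9 88 9c

D0: mem[0x1f..0x25] <- [ea 3c 71 14 f5 2e f0]
D1: mem[0x02..0x08] <- [f5 2e f0 a9 d8 1c 3e]
D2: mem[0x0e..0x10] <- [1c 3e fe]
D3: mem[0x01..0x02] <- [88 39]
D4: mem[0x0d..0x14] <- [6c 9c a9 df 36 2f ba ea]
D5: mem[0x0f..0x11] <- [9c a9 df]
query mem[0x14]=0xea, mem[0x10]=0xa9, mem[0x27]=0x88, mem[0x0f]=0x9c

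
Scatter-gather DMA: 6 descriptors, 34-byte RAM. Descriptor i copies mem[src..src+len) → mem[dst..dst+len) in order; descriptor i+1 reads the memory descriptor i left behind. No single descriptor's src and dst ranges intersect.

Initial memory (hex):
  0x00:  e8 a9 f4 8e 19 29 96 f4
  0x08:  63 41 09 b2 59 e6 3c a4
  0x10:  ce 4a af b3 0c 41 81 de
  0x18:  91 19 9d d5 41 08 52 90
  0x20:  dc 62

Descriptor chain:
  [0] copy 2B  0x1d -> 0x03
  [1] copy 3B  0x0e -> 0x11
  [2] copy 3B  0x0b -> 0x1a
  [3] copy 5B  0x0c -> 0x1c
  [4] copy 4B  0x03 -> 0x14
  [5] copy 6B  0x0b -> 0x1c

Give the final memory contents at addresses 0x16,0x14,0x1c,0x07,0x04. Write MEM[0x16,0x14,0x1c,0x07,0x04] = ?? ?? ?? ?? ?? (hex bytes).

MEM[0x16,0x14,0x1c,0x07,0x04] = 29 08 b2 f4 52

  after D0: wrote 2B at 0x03 = 0852
  after D1: wrote 3B at 0x11 = 3ca4ce
  after D2: wrote 3B at 0x1a = b259e6
  after D3: wrote 5B at 0x1c = 59e63ca4ce
  after D4: wrote 4B at 0x14 = 08522996
  after D5: wrote 6B at 0x1c = b259e63ca4ce
query mem[0x16]=0x29, mem[0x14]=0x08, mem[0x1c]=0xb2, mem[0x07]=0xf4, mem[0x04]=0x52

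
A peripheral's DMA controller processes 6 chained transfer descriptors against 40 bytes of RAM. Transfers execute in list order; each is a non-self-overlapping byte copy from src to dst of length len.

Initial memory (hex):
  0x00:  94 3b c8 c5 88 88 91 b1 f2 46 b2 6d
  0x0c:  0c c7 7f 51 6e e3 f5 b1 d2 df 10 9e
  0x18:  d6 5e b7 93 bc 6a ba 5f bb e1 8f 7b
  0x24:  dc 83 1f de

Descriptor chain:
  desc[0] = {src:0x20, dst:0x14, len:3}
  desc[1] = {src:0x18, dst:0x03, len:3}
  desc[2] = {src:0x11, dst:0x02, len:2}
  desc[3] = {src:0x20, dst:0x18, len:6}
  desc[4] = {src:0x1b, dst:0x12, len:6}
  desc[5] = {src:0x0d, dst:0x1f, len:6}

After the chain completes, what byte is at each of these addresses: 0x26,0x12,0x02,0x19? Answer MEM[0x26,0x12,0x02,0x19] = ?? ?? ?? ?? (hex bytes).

D0: mem[0x14..0x16] <- [bb e1 8f]
D1: mem[0x03..0x05] <- [d6 5e b7]
D2: mem[0x02..0x03] <- [e3 f5]
D3: mem[0x18..0x1d] <- [bb e1 8f 7b dc 83]
D4: mem[0x12..0x17] <- [7b dc 83 ba 5f bb]
D5: mem[0x1f..0x24] <- [c7 7f 51 6e e3 7b]
query mem[0x26]=0x1f, mem[0x12]=0x7b, mem[0x02]=0xe3, mem[0x19]=0xe1

MEM[0x26,0x12,0x02,0x19] = 1f 7b e3 e1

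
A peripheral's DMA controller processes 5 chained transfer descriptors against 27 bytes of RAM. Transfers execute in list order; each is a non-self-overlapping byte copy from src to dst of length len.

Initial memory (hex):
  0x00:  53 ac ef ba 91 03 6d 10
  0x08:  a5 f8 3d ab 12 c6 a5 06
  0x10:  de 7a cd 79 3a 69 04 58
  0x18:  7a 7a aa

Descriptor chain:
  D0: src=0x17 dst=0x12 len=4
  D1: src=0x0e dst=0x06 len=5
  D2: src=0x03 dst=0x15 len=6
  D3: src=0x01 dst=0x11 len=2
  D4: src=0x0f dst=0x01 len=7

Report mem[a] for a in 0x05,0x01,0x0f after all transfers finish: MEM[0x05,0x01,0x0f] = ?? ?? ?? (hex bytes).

#0 dst[0x12+4] := {0x58,0x7a,0x7a,0xaa}
#1 dst[0x06+5] := {0xa5,0x06,0xde,0x7a,0x58}
#2 dst[0x15+6] := {0xba,0x91,0x03,0xa5,0x06,0xde}
#3 dst[0x11+2] := {0xac,0xef}
#4 dst[0x01+7] := {0x06,0xde,0xac,0xef,0x7a,0x7a,0xba}
query mem[0x05]=0x7a, mem[0x01]=0x06, mem[0x0f]=0x06

MEM[0x05,0x01,0x0f] = 7a 06 06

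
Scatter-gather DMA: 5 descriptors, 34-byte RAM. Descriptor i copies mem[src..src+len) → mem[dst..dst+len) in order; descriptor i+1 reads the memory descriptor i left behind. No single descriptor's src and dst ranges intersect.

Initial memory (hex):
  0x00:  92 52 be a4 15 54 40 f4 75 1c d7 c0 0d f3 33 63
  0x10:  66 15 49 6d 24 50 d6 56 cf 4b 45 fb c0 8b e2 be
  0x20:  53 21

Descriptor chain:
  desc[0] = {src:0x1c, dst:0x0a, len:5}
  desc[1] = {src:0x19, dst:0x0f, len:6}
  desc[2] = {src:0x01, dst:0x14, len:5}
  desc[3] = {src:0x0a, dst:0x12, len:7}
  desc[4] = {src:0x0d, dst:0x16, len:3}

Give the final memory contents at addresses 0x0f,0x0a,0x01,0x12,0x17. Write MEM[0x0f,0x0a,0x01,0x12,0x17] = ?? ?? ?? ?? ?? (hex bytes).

MEM[0x0f,0x0a,0x01,0x12,0x17] = 4b c0 52 c0 53

D0: mem[0x0a..0x0e] <- [c0 8b e2 be 53]
D1: mem[0x0f..0x14] <- [4b 45 fb c0 8b e2]
D2: mem[0x14..0x18] <- [52 be a4 15 54]
D3: mem[0x12..0x18] <- [c0 8b e2 be 53 4b 45]
D4: mem[0x16..0x18] <- [be 53 4b]
query mem[0x0f]=0x4b, mem[0x0a]=0xc0, mem[0x01]=0x52, mem[0x12]=0xc0, mem[0x17]=0x53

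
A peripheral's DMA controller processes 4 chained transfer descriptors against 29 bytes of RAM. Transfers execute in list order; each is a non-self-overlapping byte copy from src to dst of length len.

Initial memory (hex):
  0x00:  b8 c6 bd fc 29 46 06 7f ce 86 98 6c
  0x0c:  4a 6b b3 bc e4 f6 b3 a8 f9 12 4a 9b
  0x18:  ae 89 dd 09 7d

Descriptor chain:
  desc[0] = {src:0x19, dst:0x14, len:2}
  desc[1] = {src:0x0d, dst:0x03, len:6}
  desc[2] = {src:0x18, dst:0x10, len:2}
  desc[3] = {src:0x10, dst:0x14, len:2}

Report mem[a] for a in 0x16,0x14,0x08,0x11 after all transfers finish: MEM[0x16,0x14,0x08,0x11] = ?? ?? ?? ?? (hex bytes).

#0 dst[0x14+2] := {0x89,0xdd}
#1 dst[0x03+6] := {0x6b,0xb3,0xbc,0xe4,0xf6,0xb3}
#2 dst[0x10+2] := {0xae,0x89}
#3 dst[0x14+2] := {0xae,0x89}
query mem[0x16]=0x4a, mem[0x14]=0xae, mem[0x08]=0xb3, mem[0x11]=0x89

MEM[0x16,0x14,0x08,0x11] = 4a ae b3 89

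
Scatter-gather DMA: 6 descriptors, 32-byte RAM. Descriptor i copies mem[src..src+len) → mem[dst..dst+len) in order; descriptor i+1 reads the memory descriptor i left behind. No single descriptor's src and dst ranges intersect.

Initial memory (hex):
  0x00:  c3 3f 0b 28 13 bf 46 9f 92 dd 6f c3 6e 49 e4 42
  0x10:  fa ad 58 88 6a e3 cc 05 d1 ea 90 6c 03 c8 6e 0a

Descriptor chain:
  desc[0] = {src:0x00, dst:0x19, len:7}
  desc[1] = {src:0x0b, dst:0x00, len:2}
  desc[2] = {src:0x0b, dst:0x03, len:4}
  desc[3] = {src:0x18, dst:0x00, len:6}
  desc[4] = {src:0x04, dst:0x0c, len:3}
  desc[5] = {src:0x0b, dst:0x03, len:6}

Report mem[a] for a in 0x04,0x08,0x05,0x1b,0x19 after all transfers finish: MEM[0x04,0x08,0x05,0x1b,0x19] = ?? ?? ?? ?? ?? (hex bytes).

[0] 0x00->0x19 len=7 : c3 3f 0b 28 13 bf 46
[1] 0x0b->0x00 len=2 : c3 6e
[2] 0x0b->0x03 len=4 : c3 6e 49 e4
[3] 0x18->0x00 len=6 : d1 c3 3f 0b 28 13
[4] 0x04->0x0c len=3 : 28 13 e4
[5] 0x0b->0x03 len=6 : c3 28 13 e4 42 fa
query mem[0x04]=0x28, mem[0x08]=0xfa, mem[0x05]=0x13, mem[0x1b]=0x0b, mem[0x19]=0xc3

MEM[0x04,0x08,0x05,0x1b,0x19] = 28 fa 13 0b c3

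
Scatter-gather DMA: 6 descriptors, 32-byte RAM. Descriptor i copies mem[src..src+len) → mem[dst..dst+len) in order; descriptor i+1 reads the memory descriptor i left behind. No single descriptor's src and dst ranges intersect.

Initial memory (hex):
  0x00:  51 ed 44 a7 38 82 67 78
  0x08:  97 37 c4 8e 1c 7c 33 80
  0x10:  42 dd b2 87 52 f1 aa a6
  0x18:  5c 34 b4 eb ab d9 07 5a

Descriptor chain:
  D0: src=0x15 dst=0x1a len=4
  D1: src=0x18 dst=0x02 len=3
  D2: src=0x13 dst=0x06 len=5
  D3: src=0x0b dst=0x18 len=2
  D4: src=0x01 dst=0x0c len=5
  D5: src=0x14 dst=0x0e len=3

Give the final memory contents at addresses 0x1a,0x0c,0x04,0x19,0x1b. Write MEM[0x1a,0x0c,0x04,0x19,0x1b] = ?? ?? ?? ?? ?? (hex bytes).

D0: mem[0x1a..0x1d] <- [f1 aa a6 5c]
D1: mem[0x02..0x04] <- [5c 34 f1]
D2: mem[0x06..0x0a] <- [87 52 f1 aa a6]
D3: mem[0x18..0x19] <- [8e 1c]
D4: mem[0x0c..0x10] <- [ed 5c 34 f1 82]
D5: mem[0x0e..0x10] <- [52 f1 aa]
query mem[0x1a]=0xf1, mem[0x0c]=0xed, mem[0x04]=0xf1, mem[0x19]=0x1c, mem[0x1b]=0xaa

MEM[0x1a,0x0c,0x04,0x19,0x1b] = f1 ed f1 1c aa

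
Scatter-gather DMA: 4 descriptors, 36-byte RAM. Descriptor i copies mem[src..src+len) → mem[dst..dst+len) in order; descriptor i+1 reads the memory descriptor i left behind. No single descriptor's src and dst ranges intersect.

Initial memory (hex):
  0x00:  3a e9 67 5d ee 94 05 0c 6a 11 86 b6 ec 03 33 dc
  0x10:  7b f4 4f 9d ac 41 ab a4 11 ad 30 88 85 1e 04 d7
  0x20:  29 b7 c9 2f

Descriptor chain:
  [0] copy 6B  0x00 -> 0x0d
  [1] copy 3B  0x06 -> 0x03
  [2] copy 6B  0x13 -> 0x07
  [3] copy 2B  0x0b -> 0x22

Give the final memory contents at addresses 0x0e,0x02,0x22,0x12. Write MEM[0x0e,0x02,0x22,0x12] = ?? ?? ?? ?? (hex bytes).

MEM[0x0e,0x02,0x22,0x12] = e9 67 a4 94

#0 dst[0x0d+6] := {0x3a,0xe9,0x67,0x5d,0xee,0x94}
#1 dst[0x03+3] := {0x05,0x0c,0x6a}
#2 dst[0x07+6] := {0x9d,0xac,0x41,0xab,0xa4,0x11}
#3 dst[0x22+2] := {0xa4,0x11}
query mem[0x0e]=0xe9, mem[0x02]=0x67, mem[0x22]=0xa4, mem[0x12]=0x94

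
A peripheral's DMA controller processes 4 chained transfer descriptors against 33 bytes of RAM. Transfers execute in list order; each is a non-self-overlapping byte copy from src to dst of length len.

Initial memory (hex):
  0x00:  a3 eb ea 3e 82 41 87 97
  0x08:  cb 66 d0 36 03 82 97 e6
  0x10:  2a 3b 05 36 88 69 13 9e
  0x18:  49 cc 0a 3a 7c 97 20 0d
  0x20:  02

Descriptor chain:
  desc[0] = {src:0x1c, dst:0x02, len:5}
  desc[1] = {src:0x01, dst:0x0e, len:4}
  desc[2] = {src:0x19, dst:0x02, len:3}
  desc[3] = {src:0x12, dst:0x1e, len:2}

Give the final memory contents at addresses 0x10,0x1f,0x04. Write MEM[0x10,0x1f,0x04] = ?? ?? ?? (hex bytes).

#0 dst[0x02+5] := {0x7c,0x97,0x20,0x0d,0x02}
#1 dst[0x0e+4] := {0xeb,0x7c,0x97,0x20}
#2 dst[0x02+3] := {0xcc,0x0a,0x3a}
#3 dst[0x1e+2] := {0x05,0x36}
query mem[0x10]=0x97, mem[0x1f]=0x36, mem[0x04]=0x3a

MEM[0x10,0x1f,0x04] = 97 36 3a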